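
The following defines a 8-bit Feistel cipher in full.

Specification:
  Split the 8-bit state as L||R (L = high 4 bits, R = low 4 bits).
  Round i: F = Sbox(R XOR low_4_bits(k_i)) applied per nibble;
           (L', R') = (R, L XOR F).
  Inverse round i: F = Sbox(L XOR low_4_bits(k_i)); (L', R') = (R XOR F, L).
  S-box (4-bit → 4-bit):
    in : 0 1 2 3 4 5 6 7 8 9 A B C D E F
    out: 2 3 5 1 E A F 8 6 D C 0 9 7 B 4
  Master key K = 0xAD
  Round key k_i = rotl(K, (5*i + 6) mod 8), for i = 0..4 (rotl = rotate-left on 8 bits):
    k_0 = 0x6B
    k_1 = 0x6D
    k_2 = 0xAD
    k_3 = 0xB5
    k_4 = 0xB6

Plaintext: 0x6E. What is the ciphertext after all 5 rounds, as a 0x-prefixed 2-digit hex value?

s_0 = plaintext = 0x6E
s_1 = Round(s_0, k_0) = 0xEC
s_2 = Round(s_1, k_1) = 0xCD
s_3 = Round(s_2, k_2) = 0xDE
s_4 = Round(s_3, k_3) = 0xED
s_5 = Round(s_4, k_4) = 0xDE

0xDE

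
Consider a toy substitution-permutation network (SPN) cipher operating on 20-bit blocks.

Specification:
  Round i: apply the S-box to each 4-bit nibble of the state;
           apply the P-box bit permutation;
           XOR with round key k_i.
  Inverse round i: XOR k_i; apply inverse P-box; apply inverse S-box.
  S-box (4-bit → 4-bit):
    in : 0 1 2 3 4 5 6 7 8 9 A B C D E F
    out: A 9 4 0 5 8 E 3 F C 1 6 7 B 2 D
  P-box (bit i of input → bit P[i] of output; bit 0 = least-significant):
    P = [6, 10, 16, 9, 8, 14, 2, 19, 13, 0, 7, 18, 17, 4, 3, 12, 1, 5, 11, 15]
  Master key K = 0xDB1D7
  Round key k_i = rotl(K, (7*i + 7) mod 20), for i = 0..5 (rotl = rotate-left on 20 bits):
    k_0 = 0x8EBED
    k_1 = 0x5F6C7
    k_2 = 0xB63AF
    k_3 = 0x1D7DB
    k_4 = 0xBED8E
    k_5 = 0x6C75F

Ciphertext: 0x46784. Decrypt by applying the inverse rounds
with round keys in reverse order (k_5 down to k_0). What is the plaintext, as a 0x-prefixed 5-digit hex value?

0x22494

s_0 = ciphertext = 0x46784
s_1 = InvRound(s_0, k_5) = 0x1CC3A
s_2 = InvRound(s_1, k_4) = 0xE74F3
s_3 = InvRound(s_2, k_3) = 0x04119
s_4 = InvRound(s_3, k_2) = 0x77499
s_5 = InvRound(s_4, k_1) = 0x1C321
s_6 = InvRound(s_5, k_0) = 0x22494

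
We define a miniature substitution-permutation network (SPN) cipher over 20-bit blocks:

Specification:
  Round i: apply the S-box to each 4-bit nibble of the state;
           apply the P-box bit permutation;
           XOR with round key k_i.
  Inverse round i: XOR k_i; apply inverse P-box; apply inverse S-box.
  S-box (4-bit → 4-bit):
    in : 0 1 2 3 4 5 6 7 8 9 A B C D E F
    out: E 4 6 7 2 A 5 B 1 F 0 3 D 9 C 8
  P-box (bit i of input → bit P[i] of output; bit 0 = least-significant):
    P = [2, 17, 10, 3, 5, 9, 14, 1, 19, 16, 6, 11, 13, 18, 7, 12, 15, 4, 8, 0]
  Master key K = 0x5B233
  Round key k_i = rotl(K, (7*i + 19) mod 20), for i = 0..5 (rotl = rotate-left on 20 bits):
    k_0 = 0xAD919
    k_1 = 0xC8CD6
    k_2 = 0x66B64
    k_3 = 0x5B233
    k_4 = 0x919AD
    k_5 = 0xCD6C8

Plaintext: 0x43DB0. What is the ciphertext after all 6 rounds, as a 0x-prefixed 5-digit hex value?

0xB5E39

s_0 = plaintext = 0x43DB0
s_1 = Round(s_0, k_0) = 0x4F7A1
s_2 = Round(s_1, k_1) = 0x590C6
s_3 = Round(s_2, k_2) = 0x31793
s_4 = Round(s_3, k_3) = 0xE7D85
s_5 = Round(s_4, k_4) = 0x72084
s_6 = Round(s_5, k_5) = 0xB5E39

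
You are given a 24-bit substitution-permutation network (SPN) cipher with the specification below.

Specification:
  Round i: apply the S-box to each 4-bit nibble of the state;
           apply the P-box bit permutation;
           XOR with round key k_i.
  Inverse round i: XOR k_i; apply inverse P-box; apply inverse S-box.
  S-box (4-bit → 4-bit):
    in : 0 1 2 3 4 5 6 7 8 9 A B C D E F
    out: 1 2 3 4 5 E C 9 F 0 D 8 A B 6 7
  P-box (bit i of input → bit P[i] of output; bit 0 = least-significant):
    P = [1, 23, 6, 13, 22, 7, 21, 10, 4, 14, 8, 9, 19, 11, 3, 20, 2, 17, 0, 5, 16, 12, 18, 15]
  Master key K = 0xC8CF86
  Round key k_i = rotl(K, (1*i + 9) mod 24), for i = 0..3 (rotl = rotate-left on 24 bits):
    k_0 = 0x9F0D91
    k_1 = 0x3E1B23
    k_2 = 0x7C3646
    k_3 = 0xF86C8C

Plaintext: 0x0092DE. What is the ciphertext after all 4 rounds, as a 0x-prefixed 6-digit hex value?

0x2744F7

s_0 = plaintext = 0x0092DE
s_1 = Round(s_0, k_0) = 0x5E4945
s_2 = Round(s_1, k_1) = 0xD0AB6A
s_3 = Round(s_2, k_2) = 0x458008
s_4 = Round(s_3, k_3) = 0x2744F7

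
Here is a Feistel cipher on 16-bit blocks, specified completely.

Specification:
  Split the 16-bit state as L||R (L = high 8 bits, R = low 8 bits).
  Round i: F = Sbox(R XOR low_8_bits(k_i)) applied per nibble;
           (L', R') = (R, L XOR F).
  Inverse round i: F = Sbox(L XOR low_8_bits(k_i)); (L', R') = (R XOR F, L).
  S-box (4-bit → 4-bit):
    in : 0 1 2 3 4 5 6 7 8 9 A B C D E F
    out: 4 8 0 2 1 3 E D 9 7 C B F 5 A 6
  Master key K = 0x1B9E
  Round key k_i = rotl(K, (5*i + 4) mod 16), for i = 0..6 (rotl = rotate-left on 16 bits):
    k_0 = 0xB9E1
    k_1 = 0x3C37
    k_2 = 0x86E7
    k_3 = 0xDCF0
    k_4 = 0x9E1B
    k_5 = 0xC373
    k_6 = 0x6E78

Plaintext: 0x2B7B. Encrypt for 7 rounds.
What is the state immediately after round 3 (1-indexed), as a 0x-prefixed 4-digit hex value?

0x9F8E

s_0 = plaintext = 0x2B7B
s_1 = Round(s_0, k_0) = 0x7B57
s_2 = Round(s_1, k_1) = 0x579F
s_3 = Round(s_2, k_2) = 0x9F8E
s_4 = Round(s_3, k_3) = 0x8E45
s_5 = Round(s_4, k_4) = 0x45B4
s_6 = Round(s_5, k_5) = 0xB4B8
s_7 = Round(s_6, k_6) = 0xB840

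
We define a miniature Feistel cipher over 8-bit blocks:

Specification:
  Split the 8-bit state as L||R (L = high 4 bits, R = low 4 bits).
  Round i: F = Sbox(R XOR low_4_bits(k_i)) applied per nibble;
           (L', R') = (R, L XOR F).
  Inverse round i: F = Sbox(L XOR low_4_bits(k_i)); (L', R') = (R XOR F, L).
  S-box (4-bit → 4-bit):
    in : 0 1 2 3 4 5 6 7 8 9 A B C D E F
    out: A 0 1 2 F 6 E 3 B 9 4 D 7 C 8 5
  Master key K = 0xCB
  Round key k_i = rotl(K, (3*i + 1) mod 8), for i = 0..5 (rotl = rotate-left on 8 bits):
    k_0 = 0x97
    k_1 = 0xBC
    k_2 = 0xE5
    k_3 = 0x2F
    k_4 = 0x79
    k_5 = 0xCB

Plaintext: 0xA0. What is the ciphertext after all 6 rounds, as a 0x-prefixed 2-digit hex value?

s_0 = plaintext = 0xA0
s_1 = Round(s_0, k_0) = 0x09
s_2 = Round(s_1, k_1) = 0x96
s_3 = Round(s_2, k_2) = 0x6B
s_4 = Round(s_3, k_3) = 0xB9
s_5 = Round(s_4, k_4) = 0x91
s_6 = Round(s_5, k_5) = 0x1D

0x1D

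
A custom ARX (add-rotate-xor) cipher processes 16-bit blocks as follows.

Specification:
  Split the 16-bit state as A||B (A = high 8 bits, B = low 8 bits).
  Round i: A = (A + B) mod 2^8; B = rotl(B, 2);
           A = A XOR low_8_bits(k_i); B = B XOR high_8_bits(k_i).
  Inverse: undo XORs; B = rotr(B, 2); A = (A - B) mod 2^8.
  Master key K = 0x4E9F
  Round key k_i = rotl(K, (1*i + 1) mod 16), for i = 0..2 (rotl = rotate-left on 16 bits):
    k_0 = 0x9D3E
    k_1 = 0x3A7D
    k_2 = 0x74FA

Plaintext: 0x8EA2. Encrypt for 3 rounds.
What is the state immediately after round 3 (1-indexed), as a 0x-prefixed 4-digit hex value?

0x44ED

s_0 = plaintext = 0x8EA2
s_1 = Round(s_0, k_0) = 0x0E17
s_2 = Round(s_1, k_1) = 0x5866
s_3 = Round(s_2, k_2) = 0x44ED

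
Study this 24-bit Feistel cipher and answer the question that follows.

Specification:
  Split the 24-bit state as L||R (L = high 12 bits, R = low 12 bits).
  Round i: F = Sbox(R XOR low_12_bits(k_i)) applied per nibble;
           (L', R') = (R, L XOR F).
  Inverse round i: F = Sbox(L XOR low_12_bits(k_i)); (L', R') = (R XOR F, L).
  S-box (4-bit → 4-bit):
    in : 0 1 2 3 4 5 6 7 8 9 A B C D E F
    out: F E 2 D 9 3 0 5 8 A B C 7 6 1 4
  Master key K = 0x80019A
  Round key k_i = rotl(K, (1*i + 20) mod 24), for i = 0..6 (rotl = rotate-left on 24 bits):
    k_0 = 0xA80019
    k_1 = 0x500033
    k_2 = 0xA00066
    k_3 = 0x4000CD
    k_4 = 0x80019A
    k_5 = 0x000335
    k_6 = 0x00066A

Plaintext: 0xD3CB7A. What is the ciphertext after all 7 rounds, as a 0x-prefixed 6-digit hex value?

0x9896C4

s_0 = plaintext = 0xD3CB7A
s_1 = Round(s_0, k_0) = 0xB7A131
s_2 = Round(s_1, k_1) = 0x131588
s_3 = Round(s_2, k_2) = 0x588220
s_4 = Round(s_3, k_3) = 0x22079E
s_5 = Round(s_4, k_4) = 0x79E2D9
s_6 = Round(s_5, k_5) = 0x2D9989
s_7 = Round(s_6, k_6) = 0x9896C4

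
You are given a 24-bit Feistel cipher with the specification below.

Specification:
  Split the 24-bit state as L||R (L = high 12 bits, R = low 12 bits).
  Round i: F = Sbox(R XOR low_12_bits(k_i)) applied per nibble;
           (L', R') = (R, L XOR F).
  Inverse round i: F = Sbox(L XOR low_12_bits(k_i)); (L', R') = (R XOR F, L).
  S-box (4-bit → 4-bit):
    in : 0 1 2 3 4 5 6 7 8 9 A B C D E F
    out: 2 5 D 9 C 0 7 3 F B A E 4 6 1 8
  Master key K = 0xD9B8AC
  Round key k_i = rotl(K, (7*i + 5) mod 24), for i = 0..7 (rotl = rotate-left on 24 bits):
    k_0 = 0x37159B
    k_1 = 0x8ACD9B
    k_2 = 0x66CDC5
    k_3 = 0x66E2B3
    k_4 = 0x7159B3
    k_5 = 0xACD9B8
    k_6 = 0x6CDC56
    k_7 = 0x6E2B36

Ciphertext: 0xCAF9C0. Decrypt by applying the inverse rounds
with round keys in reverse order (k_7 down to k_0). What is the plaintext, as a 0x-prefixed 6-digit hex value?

0xB37BDE

s_0 = ciphertext = 0xCAF9C0
s_1 = InvRound(s_0, k_7) = 0xA7BCAF
s_2 = InvRound(s_1, k_6) = 0xB79A7B
s_3 = InvRound(s_2, k_5) = 0x73EB79
s_4 = InvRound(s_3, k_4) = 0xA8F73E
s_5 = InvRound(s_4, k_3) = 0x8AAA8F
s_6 = InvRound(s_5, k_2) = 0xAF78AA
s_7 = InvRound(s_6, k_1) = 0xBDEAF7
s_8 = InvRound(s_7, k_0) = 0xB37BDE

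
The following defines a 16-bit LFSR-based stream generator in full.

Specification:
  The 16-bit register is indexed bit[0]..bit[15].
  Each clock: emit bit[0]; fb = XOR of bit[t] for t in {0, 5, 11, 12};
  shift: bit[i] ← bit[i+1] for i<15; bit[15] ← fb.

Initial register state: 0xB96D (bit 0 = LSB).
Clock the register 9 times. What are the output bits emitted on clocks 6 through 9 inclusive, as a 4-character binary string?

1101

reg_0 = 0xB96D
clock 1: out=1, reg = 0x5CB6
clock 2: out=0, reg = 0xAE5B
clock 3: out=1, reg = 0x572D
clock 4: out=1, reg = 0xAB96
clock 5: out=0, reg = 0xD5CB
clock 6: out=1, reg = 0x6AE5
clock 7: out=1, reg = 0xB572
clock 8: out=0, reg = 0x5AB9
clock 9: out=1, reg = 0x2D5C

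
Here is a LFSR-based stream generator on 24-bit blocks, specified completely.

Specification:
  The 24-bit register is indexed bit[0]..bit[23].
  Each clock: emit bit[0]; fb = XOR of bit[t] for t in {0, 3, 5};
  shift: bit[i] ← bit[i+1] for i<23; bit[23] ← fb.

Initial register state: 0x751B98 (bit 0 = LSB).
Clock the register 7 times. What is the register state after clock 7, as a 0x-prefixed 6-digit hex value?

0x6EEA37

reg_0 = 0x751B98
clock 1: out=0, reg = 0xBA8DCC
clock 2: out=0, reg = 0xDD46E6
clock 3: out=0, reg = 0xEEA373
clock 4: out=1, reg = 0x7751B9
clock 5: out=1, reg = 0xBBA8DC
clock 6: out=0, reg = 0xDDD46E
clock 7: out=0, reg = 0x6EEA37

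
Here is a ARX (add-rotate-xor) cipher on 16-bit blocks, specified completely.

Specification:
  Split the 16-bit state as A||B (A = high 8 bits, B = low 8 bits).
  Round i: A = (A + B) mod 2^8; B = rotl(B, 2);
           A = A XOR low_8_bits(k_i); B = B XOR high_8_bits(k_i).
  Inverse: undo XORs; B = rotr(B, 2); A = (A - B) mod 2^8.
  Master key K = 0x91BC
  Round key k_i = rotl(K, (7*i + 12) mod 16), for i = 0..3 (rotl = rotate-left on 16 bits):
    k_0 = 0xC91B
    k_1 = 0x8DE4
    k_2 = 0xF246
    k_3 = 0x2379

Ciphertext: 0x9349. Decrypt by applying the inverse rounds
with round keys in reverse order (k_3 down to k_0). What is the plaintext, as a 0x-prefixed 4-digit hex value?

0x1D0B

s_0 = ciphertext = 0x9349
s_1 = InvRound(s_0, k_3) = 0x509A
s_2 = InvRound(s_1, k_2) = 0xFC1A
s_3 = InvRound(s_2, k_1) = 0x33E5
s_4 = InvRound(s_3, k_0) = 0x1D0B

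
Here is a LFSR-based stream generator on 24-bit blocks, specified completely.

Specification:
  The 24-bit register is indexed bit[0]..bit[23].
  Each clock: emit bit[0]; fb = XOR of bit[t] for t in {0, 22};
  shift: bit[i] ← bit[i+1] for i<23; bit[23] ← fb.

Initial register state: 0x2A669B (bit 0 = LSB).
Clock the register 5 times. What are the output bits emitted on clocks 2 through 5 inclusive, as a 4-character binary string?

1011

reg_0 = 0x2A669B
clock 1: out=1, reg = 0x95334D
clock 2: out=1, reg = 0xCA99A6
clock 3: out=0, reg = 0xE54CD3
clock 4: out=1, reg = 0x72A669
clock 5: out=1, reg = 0x395334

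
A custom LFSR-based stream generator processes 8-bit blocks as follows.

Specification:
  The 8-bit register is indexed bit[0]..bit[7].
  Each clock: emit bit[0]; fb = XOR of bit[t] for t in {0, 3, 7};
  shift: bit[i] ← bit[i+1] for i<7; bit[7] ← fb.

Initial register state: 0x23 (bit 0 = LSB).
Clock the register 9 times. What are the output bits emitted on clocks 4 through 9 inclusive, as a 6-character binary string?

reg_0 = 0x23
clock 1: out=1, reg = 0x91
clock 2: out=1, reg = 0x48
clock 3: out=0, reg = 0xA4
clock 4: out=0, reg = 0xD2
clock 5: out=0, reg = 0xE9
clock 6: out=1, reg = 0xF4
clock 7: out=0, reg = 0xFA
clock 8: out=0, reg = 0x7D
clock 9: out=1, reg = 0x3E

001001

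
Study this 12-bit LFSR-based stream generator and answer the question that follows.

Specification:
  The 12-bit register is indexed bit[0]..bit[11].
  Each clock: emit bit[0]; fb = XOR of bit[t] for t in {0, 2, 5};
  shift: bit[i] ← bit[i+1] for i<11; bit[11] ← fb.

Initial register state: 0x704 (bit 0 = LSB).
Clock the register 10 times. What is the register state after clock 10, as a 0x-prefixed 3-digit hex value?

0x1F5

reg_0 = 0x704
clock 1: out=0, reg = 0xB82
clock 2: out=0, reg = 0x5C1
clock 3: out=1, reg = 0xAE0
clock 4: out=0, reg = 0xD70
clock 5: out=0, reg = 0xEB8
clock 6: out=0, reg = 0xF5C
clock 7: out=0, reg = 0xFAE
clock 8: out=0, reg = 0x7D7
clock 9: out=1, reg = 0x3EB
clock 10: out=1, reg = 0x1F5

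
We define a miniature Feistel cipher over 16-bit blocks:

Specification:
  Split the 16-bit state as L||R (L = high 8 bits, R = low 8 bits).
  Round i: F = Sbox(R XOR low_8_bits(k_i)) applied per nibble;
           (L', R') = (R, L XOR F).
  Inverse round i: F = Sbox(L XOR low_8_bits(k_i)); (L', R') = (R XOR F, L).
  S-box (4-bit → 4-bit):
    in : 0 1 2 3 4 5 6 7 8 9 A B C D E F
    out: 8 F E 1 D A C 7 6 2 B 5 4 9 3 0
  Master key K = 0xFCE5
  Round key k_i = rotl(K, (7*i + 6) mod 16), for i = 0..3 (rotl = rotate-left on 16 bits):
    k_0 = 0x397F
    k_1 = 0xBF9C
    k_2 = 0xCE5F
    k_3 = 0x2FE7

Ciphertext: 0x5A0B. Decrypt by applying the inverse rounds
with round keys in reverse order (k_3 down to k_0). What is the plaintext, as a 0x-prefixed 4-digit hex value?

s_0 = ciphertext = 0x5A0B
s_1 = InvRound(s_0, k_3) = 0x525A
s_2 = InvRound(s_1, k_2) = 0xD352
s_3 = InvRound(s_2, k_1) = 0x82D3
s_4 = InvRound(s_3, k_0) = 0xDA82

0xDA82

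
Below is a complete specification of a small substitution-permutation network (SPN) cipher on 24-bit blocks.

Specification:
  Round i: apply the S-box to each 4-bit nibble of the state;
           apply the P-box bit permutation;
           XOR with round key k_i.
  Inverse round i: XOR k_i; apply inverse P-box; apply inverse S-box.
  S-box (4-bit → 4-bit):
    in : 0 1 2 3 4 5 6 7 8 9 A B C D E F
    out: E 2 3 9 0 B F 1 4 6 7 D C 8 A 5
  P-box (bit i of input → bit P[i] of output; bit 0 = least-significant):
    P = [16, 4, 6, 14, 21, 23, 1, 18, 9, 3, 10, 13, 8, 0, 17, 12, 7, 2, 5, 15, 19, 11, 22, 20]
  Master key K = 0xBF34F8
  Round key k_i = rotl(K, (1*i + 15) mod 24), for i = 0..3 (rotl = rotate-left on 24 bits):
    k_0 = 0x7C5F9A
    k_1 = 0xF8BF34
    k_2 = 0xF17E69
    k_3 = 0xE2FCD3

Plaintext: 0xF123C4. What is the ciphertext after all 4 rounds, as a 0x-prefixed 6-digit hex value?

0x4EE4FA

s_0 = plaintext = 0xF123C4
s_1 = Round(s_0, k_0) = 0x307C9D
s_2 = Round(s_1, k_1) = 0x605A12
s_3 = Round(s_2, k_2) = 0x28E154
s_4 = Round(s_3, k_3) = 0x4EE4FA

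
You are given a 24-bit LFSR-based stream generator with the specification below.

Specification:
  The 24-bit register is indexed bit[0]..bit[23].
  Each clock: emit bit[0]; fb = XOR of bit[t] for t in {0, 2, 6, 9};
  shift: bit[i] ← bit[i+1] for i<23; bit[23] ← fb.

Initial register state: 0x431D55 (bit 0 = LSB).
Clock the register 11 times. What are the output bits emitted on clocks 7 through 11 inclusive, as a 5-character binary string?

reg_0 = 0x431D55
clock 1: out=1, reg = 0xA18EAA
clock 2: out=0, reg = 0xD0C755
clock 3: out=1, reg = 0x6863AA
clock 4: out=0, reg = 0xB431D5
clock 5: out=1, reg = 0xDA18EA
clock 6: out=0, reg = 0xED0C75
clock 7: out=1, reg = 0xF6863A
clock 8: out=0, reg = 0xFB431D
clock 9: out=1, reg = 0xFDA18E
clock 10: out=0, reg = 0xFED0C7
clock 11: out=1, reg = 0xFF6863

10101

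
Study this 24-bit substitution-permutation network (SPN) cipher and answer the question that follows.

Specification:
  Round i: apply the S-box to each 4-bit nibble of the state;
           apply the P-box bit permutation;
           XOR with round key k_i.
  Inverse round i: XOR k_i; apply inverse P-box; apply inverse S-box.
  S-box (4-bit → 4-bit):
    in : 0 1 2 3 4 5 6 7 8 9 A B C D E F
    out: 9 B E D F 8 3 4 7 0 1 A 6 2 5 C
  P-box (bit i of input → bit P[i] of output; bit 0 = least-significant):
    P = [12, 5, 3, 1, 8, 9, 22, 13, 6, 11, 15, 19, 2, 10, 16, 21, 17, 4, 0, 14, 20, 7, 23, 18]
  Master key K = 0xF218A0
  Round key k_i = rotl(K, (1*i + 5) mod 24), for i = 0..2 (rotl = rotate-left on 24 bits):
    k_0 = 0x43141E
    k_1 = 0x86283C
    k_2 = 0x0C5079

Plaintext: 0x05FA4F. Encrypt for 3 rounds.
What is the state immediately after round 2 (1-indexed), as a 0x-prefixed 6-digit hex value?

0x119806

s_0 = plaintext = 0x05FA4F
s_1 = Round(s_0, k_0) = 0x367754
s_2 = Round(s_1, k_1) = 0x119806
s_3 = Round(s_2, k_2) = 0x1AA989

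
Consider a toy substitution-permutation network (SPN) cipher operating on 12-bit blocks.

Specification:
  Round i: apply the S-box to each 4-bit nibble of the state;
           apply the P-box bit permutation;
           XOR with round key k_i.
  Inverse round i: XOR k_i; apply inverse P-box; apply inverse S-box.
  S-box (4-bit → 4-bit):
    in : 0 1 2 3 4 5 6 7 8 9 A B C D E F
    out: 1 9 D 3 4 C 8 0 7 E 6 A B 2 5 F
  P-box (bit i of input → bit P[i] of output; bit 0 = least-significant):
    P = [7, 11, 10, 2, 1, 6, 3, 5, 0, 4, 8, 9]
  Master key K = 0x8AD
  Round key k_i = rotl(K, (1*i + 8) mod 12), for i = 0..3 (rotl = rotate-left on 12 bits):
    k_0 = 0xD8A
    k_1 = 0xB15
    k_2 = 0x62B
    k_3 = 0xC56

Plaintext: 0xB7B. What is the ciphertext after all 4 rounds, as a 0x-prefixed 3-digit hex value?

s_0 = plaintext = 0xB7B
s_1 = Round(s_0, k_0) = 0x79E
s_2 = Round(s_1, k_1) = 0xFFD
s_3 = Round(s_2, k_2) = 0xD50
s_4 = Round(s_3, k_3) = 0xCEE

0xCEE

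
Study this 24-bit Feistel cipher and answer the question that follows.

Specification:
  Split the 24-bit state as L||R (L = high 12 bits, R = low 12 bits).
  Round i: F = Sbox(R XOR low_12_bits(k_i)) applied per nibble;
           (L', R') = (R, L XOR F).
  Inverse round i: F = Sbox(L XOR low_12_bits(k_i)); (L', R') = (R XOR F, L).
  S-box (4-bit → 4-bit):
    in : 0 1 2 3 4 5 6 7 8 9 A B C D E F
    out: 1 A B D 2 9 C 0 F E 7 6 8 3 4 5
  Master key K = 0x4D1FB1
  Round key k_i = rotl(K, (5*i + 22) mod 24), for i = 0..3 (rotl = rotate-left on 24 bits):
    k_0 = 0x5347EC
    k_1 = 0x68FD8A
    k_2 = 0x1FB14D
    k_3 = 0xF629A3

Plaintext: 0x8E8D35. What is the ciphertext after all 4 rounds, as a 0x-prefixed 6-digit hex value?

s_0 = plaintext = 0x8E8D35
s_1 = Round(s_0, k_0) = 0xD35FD6
s_2 = Round(s_1, k_1) = 0xFD66AD
s_3 = Round(s_2, k_2) = 0x6ADF97
s_4 = Round(s_3, k_3) = 0xF97A7F

0xF97A7F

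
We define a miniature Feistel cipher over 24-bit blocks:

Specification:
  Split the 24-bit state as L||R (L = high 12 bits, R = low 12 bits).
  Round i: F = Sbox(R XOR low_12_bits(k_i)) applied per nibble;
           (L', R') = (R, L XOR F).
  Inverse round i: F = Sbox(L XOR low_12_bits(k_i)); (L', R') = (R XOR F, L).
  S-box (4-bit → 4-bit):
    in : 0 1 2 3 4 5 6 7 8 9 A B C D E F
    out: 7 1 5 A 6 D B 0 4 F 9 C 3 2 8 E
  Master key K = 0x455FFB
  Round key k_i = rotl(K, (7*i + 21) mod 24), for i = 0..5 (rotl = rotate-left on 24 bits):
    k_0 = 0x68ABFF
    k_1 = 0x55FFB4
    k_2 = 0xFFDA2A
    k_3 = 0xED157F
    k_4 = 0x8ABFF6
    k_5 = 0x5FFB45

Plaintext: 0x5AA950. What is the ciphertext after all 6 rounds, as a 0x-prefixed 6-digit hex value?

s_0 = plaintext = 0x5AA950
s_1 = Round(s_0, k_0) = 0x950034
s_2 = Round(s_1, k_1) = 0x034717
s_3 = Round(s_2, k_2) = 0x717296
s_4 = Round(s_3, k_3) = 0x296798
s_5 = Round(s_4, k_4) = 0x79862E
s_6 = Round(s_5, k_5) = 0x62E524

0x62E524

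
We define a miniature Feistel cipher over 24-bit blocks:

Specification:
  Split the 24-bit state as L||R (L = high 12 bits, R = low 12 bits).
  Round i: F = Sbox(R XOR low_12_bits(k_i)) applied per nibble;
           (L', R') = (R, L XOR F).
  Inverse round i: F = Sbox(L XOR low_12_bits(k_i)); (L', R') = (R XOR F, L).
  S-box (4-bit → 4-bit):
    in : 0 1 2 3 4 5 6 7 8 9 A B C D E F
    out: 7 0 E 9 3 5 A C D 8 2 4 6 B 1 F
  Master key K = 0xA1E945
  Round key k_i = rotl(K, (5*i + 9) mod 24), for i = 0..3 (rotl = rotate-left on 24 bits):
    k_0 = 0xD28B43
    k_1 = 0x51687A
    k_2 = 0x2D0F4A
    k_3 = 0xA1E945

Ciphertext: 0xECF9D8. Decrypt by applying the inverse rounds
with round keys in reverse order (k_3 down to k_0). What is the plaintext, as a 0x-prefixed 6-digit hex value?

s_0 = ciphertext = 0xECF9D8
s_1 = InvRound(s_0, k_3) = 0x50AECF
s_2 = InvRound(s_1, k_2) = 0xCF850A
s_3 = InvRound(s_2, k_1) = 0x6D4CF8
s_4 = InvRound(s_3, k_0) = 0x7746D4

0x7746D4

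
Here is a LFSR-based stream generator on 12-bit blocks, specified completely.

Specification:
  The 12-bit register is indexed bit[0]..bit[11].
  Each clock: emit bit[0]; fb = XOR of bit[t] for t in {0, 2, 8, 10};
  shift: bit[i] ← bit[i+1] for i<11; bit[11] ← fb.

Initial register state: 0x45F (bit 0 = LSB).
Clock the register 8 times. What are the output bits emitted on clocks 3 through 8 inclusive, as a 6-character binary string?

111010

reg_0 = 0x45F
clock 1: out=1, reg = 0xA2F
clock 2: out=1, reg = 0x517
clock 3: out=1, reg = 0x28B
clock 4: out=1, reg = 0x945
clock 5: out=1, reg = 0xCA2
clock 6: out=0, reg = 0xE51
clock 7: out=1, reg = 0x728
clock 8: out=0, reg = 0x394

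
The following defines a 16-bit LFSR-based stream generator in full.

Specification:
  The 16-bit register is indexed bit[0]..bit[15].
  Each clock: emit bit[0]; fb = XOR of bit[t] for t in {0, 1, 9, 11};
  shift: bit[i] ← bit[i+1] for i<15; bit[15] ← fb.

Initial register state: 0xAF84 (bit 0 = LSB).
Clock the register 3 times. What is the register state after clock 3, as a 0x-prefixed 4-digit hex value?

0x95F0

reg_0 = 0xAF84
clock 1: out=0, reg = 0x57C2
clock 2: out=0, reg = 0x2BE1
clock 3: out=1, reg = 0x95F0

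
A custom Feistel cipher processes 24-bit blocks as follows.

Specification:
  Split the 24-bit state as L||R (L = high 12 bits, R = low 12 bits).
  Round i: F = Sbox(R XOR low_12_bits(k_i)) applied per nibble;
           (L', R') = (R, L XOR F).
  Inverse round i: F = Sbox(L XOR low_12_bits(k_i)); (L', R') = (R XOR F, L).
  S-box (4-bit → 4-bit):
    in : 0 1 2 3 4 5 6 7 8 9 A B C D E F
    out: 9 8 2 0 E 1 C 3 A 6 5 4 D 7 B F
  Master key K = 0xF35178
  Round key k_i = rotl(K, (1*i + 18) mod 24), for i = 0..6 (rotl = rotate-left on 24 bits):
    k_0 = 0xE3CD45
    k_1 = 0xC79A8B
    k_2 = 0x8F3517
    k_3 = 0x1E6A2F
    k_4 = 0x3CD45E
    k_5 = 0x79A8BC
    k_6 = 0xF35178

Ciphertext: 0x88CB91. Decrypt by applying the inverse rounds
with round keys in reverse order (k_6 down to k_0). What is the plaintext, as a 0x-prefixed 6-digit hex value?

s_0 = ciphertext = 0x88CB91
s_1 = InvRound(s_0, k_6) = 0xD6F88C
s_2 = InvRound(s_1, k_5) = 0x9FCD6F
s_3 = InvRound(s_2, k_4) = 0xA3D9FC
s_4 = InvRound(s_3, k_3) = 0x07EA3D
s_5 = InvRound(s_4, k_2) = 0xBFB07E
s_6 = InvRound(s_5, k_1) = 0x847BFB
s_7 = InvRound(s_6, k_0) = 0xA69847

0xA69847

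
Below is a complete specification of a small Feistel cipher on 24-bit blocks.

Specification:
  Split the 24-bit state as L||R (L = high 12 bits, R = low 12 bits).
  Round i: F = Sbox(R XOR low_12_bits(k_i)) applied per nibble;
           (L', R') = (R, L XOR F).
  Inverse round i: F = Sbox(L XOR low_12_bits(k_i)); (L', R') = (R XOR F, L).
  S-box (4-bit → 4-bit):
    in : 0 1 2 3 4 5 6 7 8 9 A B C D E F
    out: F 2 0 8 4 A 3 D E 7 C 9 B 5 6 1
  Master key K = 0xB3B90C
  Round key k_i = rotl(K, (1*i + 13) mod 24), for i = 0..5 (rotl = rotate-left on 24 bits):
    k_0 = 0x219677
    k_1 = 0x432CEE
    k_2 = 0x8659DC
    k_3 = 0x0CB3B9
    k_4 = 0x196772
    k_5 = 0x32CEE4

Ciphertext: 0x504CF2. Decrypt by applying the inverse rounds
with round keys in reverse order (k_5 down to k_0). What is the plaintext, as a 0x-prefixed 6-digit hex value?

0x29280B

s_0 = ciphertext = 0x504CF2
s_1 = InvRound(s_0, k_5) = 0x59D504
s_2 = InvRound(s_1, k_4) = 0x56559D
s_3 = InvRound(s_2, k_3) = 0x6C6565
s_4 = InvRound(s_3, k_2) = 0x4496C6
s_5 = InvRound(s_4, k_1) = 0x80B449
s_6 = InvRound(s_5, k_0) = 0x29280B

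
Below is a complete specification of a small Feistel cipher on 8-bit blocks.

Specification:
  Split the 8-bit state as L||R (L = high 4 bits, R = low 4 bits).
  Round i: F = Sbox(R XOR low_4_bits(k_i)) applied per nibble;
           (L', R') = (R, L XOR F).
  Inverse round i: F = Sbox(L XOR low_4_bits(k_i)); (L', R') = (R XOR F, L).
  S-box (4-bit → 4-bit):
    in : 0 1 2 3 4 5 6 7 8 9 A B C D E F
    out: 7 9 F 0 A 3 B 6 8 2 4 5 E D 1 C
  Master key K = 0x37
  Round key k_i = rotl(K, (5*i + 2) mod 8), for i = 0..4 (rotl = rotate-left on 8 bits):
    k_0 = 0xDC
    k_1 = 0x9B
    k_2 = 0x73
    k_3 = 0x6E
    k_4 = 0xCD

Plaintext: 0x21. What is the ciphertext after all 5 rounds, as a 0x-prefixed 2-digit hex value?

0x9D

s_0 = plaintext = 0x21
s_1 = Round(s_0, k_0) = 0x1F
s_2 = Round(s_1, k_1) = 0xFB
s_3 = Round(s_2, k_2) = 0xB7
s_4 = Round(s_3, k_3) = 0x79
s_5 = Round(s_4, k_4) = 0x9D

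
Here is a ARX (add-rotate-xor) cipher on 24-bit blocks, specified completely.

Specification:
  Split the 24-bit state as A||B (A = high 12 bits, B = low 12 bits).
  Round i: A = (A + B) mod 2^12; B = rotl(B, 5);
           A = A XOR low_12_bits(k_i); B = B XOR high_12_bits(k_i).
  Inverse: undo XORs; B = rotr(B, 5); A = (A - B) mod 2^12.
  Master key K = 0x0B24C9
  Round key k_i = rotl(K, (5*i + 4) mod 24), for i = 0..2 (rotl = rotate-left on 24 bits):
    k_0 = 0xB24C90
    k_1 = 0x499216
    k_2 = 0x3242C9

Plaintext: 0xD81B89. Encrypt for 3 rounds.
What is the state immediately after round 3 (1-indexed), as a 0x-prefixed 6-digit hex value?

s_0 = plaintext = 0xD81B89
s_1 = Round(s_0, k_0) = 0x59AA13
s_2 = Round(s_1, k_1) = 0xDBB6ED
s_3 = Round(s_2, k_2) = 0x661E89

0x661E89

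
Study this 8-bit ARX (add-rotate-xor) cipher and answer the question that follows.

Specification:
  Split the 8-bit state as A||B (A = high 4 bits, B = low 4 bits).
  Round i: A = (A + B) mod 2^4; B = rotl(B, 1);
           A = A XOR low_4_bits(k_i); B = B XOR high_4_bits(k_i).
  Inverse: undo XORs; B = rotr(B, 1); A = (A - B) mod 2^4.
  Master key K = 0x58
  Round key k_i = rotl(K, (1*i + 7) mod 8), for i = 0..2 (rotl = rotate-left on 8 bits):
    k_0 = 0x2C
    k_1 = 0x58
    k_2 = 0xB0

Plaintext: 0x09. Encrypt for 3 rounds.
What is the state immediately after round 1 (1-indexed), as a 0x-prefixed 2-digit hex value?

s_0 = plaintext = 0x09
s_1 = Round(s_0, k_0) = 0x51
s_2 = Round(s_1, k_1) = 0xE7
s_3 = Round(s_2, k_2) = 0x55

0x51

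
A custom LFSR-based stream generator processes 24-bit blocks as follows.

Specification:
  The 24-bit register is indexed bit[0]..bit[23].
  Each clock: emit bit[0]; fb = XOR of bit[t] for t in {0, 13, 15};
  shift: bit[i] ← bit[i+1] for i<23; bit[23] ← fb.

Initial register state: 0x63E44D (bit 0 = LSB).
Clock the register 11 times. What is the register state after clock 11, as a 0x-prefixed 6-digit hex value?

reg_0 = 0x63E44D
clock 1: out=1, reg = 0xB1F226
clock 2: out=0, reg = 0x58F913
clock 3: out=1, reg = 0xAC7C89
clock 4: out=1, reg = 0x563E44
clock 5: out=0, reg = 0xAB1F22
clock 6: out=0, reg = 0x558F91
clock 7: out=1, reg = 0x2AC7C8
clock 8: out=0, reg = 0x9563E4
clock 9: out=0, reg = 0xCAB1F2
clock 10: out=0, reg = 0x6558F9
clock 11: out=1, reg = 0xB2AC7C

0xB2AC7C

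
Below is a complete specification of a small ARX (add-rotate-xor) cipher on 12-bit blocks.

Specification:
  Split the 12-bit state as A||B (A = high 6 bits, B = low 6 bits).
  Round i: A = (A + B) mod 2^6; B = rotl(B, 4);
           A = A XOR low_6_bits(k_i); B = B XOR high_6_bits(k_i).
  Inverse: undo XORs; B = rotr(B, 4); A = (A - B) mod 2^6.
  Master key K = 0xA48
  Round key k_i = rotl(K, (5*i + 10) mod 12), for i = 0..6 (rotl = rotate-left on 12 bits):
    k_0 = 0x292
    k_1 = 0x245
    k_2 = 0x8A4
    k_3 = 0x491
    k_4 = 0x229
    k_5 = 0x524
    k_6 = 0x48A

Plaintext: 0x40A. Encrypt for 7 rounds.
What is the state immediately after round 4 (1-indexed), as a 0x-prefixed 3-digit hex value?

s_0 = plaintext = 0x40A
s_1 = Round(s_0, k_0) = 0x228
s_2 = Round(s_1, k_1) = 0xD43
s_3 = Round(s_2, k_2) = 0x712
s_4 = Round(s_3, k_3) = 0xFF6
s_5 = Round(s_4, k_4) = 0x725
s_6 = Round(s_5, k_5) = 0x94D
s_7 = Round(s_6, k_6) = 0xE01

0xFF6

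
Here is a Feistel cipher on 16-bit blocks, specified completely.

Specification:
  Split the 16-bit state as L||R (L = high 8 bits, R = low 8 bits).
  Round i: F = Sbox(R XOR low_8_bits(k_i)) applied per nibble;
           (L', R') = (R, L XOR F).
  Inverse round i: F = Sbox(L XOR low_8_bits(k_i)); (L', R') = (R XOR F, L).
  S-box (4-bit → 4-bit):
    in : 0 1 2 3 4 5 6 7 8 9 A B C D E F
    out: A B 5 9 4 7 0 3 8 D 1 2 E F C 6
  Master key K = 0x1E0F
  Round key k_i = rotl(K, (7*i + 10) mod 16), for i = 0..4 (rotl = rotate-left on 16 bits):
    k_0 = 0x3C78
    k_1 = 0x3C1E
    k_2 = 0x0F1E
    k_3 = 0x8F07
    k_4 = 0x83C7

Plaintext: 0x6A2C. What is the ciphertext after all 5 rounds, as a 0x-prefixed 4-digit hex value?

s_0 = plaintext = 0x6A2C
s_1 = Round(s_0, k_0) = 0x2C1E
s_2 = Round(s_1, k_1) = 0x1E86
s_3 = Round(s_2, k_2) = 0x86C6
s_4 = Round(s_3, k_3) = 0xC66D
s_5 = Round(s_4, k_4) = 0x6DD7

0x6DD7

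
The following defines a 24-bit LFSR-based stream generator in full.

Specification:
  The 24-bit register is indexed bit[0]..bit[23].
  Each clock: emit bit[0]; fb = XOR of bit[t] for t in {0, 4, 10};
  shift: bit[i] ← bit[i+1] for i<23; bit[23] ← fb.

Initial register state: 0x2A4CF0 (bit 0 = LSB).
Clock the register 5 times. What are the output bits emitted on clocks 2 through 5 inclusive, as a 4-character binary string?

0001

reg_0 = 0x2A4CF0
clock 1: out=0, reg = 0x152678
clock 2: out=0, reg = 0x0A933C
clock 3: out=0, reg = 0x85499E
clock 4: out=0, reg = 0xC2A4CF
clock 5: out=1, reg = 0x615267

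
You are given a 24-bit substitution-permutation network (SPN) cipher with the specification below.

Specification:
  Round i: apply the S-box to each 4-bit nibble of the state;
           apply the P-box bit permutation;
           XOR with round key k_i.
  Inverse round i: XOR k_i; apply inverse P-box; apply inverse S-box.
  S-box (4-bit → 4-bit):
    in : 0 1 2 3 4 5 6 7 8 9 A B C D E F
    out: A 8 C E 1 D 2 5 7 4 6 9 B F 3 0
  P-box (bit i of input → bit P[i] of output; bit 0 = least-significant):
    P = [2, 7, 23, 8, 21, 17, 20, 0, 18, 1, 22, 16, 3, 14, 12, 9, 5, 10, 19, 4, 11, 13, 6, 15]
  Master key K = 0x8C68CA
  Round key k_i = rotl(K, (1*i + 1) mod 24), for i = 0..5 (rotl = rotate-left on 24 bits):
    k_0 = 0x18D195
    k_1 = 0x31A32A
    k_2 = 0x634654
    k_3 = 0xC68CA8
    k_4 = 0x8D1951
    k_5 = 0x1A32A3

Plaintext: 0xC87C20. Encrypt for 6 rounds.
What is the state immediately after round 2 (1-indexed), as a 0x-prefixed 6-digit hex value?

s_0 = plaintext = 0xC87C20
s_1 = Round(s_0, k_0) = 0x056C3E
s_2 = Round(s_1, k_1) = 0x2E439D
s_3 = Round(s_2, k_2) = 0xB2C3BA
s_4 = Round(s_3, k_3) = 0x2F4633
s_5 = Round(s_4, k_4) = 0x1F989A
s_6 = Round(s_5, k_5) = 0xCEA221

0x2E439D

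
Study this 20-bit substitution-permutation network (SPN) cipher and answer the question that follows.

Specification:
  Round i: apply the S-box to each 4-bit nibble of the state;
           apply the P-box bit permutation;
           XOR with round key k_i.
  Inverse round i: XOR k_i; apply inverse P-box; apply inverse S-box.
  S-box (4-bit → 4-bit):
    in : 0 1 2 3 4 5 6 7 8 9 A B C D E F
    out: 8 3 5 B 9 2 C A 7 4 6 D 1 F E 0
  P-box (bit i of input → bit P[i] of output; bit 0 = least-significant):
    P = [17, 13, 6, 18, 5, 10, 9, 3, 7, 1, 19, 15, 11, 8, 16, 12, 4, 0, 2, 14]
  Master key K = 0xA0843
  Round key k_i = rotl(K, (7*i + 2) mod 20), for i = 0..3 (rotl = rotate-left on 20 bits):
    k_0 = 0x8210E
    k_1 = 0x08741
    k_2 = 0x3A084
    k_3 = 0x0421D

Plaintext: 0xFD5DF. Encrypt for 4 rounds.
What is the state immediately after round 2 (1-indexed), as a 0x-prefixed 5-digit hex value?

s_0 = plaintext = 0xFD5DF
s_1 = Round(s_0, k_0) = 0x93E24
s_2 = Round(s_1, k_1) = 0xE1C67
s_3 = Round(s_2, k_2) = 0x7CB09
s_4 = Round(s_3, k_3) = 0x88AD4

0xE1C67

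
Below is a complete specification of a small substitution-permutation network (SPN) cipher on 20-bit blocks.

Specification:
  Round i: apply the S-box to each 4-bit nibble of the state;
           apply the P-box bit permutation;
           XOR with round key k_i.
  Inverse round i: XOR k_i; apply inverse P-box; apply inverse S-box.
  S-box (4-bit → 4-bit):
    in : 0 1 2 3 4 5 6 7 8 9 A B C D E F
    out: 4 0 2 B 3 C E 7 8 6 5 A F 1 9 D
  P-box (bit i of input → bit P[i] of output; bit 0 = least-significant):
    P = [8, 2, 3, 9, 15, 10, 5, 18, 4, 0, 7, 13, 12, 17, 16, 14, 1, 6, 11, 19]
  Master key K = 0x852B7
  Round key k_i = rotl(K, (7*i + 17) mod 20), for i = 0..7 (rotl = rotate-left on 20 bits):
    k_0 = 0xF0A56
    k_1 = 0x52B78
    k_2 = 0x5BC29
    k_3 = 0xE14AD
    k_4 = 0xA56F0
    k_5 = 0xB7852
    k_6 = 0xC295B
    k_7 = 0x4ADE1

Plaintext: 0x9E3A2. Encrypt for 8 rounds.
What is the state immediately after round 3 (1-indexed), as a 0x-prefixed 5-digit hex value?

s_0 = plaintext = 0x9E3A2
s_1 = Round(s_0, k_0) = 0xFF223
s_2 = Round(s_1, k_1) = 0xC747F
s_3 = Round(s_2, k_2) = 0xE2352
s_4 = Round(s_3, k_3) = 0x0349A
s_5 = Round(s_4, k_4) = 0x80BC9
s_6 = Round(s_5, k_5) = 0x6DC7F
s_7 = Round(s_6, k_6) = 0x496A2
s_8 = Round(s_7, k_7) = 0x70D06

0xE2352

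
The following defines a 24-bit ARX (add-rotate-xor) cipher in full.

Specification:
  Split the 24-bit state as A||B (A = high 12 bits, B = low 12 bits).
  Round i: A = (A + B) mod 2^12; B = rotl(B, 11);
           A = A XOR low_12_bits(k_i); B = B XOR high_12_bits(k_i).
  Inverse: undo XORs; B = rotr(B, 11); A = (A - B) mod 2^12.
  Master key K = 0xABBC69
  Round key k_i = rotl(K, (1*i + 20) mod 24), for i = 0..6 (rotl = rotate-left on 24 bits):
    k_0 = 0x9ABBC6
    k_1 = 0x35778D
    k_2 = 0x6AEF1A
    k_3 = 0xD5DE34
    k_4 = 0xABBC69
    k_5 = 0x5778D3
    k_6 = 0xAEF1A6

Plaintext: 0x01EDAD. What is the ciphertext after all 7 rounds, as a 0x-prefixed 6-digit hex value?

s_0 = plaintext = 0x01EDAD
s_1 = Round(s_0, k_0) = 0x60D77D
s_2 = Round(s_1, k_1) = 0xA078E9
s_3 = Round(s_2, k_2) = 0xDEAADA
s_4 = Round(s_3, k_3) = 0x6F0830
s_5 = Round(s_4, k_4) = 0x349EA3
s_6 = Round(s_5, k_5) = 0x93FA26
s_7 = Round(s_6, k_6) = 0x2C3FFC

0x2C3FFC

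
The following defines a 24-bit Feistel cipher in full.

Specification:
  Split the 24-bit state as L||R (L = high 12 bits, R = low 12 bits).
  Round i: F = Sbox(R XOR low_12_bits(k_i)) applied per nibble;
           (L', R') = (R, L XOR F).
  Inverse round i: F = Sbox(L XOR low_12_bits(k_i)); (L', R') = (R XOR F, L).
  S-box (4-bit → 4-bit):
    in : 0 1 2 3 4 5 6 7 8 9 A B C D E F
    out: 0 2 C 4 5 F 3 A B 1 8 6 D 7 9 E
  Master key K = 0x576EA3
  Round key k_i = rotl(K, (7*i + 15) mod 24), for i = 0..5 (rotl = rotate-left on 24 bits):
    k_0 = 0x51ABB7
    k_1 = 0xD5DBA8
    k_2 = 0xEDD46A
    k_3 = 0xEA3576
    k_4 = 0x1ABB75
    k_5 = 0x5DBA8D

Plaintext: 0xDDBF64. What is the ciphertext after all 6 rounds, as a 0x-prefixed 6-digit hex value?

s_0 = plaintext = 0xDDBF64
s_1 = Round(s_0, k_0) = 0xF648AF
s_2 = Round(s_1, k_1) = 0x8AFB6E
s_3 = Round(s_2, k_2) = 0xB6E6AA
s_4 = Round(s_3, k_3) = 0x6AAF13
s_5 = Round(s_4, k_4) = 0xF13399
s_6 = Round(s_5, k_5) = 0x399E36

0x399E36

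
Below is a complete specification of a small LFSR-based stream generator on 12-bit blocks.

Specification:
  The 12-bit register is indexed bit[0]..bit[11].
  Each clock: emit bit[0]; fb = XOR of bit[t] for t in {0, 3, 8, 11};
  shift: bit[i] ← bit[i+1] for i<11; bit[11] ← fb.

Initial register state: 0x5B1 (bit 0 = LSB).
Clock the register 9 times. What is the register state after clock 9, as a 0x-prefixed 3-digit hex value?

0x2F2

reg_0 = 0x5B1
clock 1: out=1, reg = 0x2D8
clock 2: out=0, reg = 0x96C
clock 3: out=0, reg = 0xCB6
clock 4: out=0, reg = 0xE5B
clock 5: out=1, reg = 0xF2D
clock 6: out=1, reg = 0x796
clock 7: out=0, reg = 0xBCB
clock 8: out=1, reg = 0x5E5
clock 9: out=1, reg = 0x2F2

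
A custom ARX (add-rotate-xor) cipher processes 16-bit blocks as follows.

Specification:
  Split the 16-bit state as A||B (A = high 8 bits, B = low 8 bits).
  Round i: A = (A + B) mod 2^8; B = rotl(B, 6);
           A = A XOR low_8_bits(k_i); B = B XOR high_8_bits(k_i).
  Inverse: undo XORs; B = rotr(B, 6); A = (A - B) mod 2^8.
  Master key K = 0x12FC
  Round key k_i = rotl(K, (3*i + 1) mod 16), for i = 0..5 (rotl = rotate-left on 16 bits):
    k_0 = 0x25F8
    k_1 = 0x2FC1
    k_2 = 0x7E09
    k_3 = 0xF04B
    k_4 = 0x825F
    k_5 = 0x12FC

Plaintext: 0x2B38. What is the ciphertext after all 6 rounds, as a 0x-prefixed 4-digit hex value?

s_0 = plaintext = 0x2B38
s_1 = Round(s_0, k_0) = 0x9B2B
s_2 = Round(s_1, k_1) = 0x07E5
s_3 = Round(s_2, k_2) = 0xE507
s_4 = Round(s_3, k_3) = 0xA731
s_5 = Round(s_4, k_4) = 0x87CE
s_6 = Round(s_5, k_5) = 0xA9A1

0xA9A1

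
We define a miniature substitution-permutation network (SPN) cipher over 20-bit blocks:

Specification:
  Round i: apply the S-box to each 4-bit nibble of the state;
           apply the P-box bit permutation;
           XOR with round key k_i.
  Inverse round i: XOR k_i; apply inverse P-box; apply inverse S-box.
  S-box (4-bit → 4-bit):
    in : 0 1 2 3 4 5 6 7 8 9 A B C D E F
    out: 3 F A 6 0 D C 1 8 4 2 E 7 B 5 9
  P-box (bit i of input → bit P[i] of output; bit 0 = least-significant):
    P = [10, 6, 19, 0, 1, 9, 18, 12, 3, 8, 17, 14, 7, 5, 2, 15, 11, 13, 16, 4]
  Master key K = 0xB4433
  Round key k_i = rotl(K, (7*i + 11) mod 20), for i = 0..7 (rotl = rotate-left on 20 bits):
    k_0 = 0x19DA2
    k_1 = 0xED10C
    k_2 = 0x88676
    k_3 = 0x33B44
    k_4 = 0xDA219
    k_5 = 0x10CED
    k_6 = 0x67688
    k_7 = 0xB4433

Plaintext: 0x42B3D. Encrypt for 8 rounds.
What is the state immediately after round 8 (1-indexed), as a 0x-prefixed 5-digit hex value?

0x01A88

s_0 = plaintext = 0x42B3D
s_1 = Round(s_0, k_0) = 0x75AC3
s_2 = Round(s_1, k_1) = 0x25ACA
s_3 = Round(s_2, k_2) = 0xC25A0
s_4 = Round(s_3, k_3) = 0x0D52C
s_5 = Round(s_4, k_4) = 0x75CF1
s_6 = Round(s_5, k_5) = 0xB9122
s_7 = Round(s_6, k_6) = 0x505D5
s_8 = Round(s_7, k_7) = 0x01A88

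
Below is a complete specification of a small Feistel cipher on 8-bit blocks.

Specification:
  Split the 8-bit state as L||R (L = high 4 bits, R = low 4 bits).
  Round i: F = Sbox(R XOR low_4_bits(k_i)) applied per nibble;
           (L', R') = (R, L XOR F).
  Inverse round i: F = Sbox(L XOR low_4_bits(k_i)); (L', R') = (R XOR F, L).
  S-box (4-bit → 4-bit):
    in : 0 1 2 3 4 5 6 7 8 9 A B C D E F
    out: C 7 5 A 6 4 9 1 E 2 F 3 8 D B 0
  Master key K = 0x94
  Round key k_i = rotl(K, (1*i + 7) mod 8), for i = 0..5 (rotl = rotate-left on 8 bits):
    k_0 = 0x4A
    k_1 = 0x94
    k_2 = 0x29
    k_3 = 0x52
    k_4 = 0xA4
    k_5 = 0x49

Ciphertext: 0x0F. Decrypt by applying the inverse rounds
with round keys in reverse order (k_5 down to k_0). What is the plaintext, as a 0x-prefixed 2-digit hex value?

s_0 = ciphertext = 0x0F
s_1 = InvRound(s_0, k_5) = 0xD0
s_2 = InvRound(s_1, k_4) = 0x2D
s_3 = InvRound(s_2, k_3) = 0x12
s_4 = InvRound(s_3, k_2) = 0xC1
s_5 = InvRound(s_4, k_1) = 0xFC
s_6 = InvRound(s_5, k_0) = 0x8F

0x8F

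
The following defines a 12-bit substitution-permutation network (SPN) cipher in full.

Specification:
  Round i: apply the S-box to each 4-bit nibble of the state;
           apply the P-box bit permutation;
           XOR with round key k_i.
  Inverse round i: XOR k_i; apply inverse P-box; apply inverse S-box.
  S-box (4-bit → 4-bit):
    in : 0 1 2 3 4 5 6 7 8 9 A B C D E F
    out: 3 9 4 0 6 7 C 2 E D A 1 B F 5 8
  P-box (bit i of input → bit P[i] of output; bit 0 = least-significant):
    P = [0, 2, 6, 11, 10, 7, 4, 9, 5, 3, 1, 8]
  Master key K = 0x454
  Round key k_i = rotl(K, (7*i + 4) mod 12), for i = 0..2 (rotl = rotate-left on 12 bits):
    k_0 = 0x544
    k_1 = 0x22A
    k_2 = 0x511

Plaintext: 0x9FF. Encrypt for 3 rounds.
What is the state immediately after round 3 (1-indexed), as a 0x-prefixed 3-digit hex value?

s_0 = plaintext = 0x9FF
s_1 = Round(s_0, k_0) = 0xE66
s_2 = Round(s_1, k_1) = 0x858
s_3 = Round(s_2, k_2) = 0x8CF

0x8CF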